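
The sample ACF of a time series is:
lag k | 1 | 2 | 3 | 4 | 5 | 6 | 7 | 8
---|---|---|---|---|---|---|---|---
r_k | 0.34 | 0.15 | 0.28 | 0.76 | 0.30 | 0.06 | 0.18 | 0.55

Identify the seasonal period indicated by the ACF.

The largest autocorrelation is r_4 = 0.76, with a weaker echo at lag 8 (0.55); the remaining lags stay at or below 0.34. The elevated value at lag 1 (0.34), dropping to 0.15 at lag 2, reflects decaying short-term dependence rather than seasonality.
The dominant spike at lag 4 indicates a seasonal period of 4.

4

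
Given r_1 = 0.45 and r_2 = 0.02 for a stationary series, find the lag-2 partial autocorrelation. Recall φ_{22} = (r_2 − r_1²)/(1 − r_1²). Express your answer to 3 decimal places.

-0.229

φ_{22} = (r_2 − r_1²) / (1 − r_1²)
r_1² = (0.45)² = 0.2025
Numerator = 0.02 − 0.2025 = -0.1825; denominator = 1 − 0.2025 = 0.7975
φ_{22} = -0.1825 / 0.7975 = -0.229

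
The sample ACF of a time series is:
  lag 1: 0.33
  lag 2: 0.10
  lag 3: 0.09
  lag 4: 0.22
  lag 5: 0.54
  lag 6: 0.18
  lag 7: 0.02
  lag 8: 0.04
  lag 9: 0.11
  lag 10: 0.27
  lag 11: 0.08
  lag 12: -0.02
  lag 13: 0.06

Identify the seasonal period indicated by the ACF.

5

The largest autocorrelation is r_5 = 0.54; the remaining lags stay at or below 0.33. The elevated value at lag 1 (0.33), dropping to 0.10 at lag 2, reflects decaying short-term dependence rather than seasonality.
The dominant spike at lag 5 indicates a seasonal period of 5.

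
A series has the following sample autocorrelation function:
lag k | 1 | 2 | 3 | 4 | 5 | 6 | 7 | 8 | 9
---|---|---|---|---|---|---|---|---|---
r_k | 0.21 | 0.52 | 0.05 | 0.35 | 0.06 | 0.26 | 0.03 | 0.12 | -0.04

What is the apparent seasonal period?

2

The largest autocorrelation is r_2 = 0.52, with weaker echoes at lags 4 (0.35) and 6 (0.26); the remaining lags stay at or below 0.21.
The dominant spike at lag 2 indicates a seasonal period of 2.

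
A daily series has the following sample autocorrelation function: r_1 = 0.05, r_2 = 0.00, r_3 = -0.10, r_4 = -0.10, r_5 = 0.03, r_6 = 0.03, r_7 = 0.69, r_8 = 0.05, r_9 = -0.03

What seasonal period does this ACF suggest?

7

The largest autocorrelation is r_7 = 0.69; the remaining lags stay at or below 0.05.
The dominant spike at lag 7 indicates a seasonal period of 7.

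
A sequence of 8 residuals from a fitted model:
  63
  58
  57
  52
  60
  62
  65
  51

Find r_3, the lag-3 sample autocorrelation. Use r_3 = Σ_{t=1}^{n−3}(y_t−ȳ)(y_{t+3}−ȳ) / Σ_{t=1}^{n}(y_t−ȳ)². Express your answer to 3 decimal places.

Mean ȳ = (63 + 58 + 57 + 52 + 60 + 62 + 65 + 51)/8 = 58.5000
Deviations from mean: 4.5000, -0.5000, -1.5000, -6.5000, 1.5000, 3.5000, 6.5000, -7.5000
Σ(y_t−ȳ)(y_{t+3}−ȳ) = (-29.2500) + (-0.7500) + (-5.2500) + (-42.2500) + (-11.2500) = -88.7500
Denominator Σ(y_t−ȳ)² = 178.0000
r_3 = -88.7500 / 178.0000 = -0.499

-0.499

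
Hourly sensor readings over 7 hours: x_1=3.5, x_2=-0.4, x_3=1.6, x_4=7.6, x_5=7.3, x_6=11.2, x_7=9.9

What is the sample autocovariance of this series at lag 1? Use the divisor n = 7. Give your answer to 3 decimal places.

9.386

Mean x̄ = (3.5 − 0.4 + 1.6 + 7.6 + 7.3 + 11.2 + 9.9)/7 = 5.8143
Deviations: -2.3143, -6.2143, -4.2143, 1.7857, 1.4857, 5.3857, 4.0857
Σ_{t=1}^{6}(x_t−x̄)(x_{t+1}−x̄) = 65.7041
γ_1 = 65.7041 / 7 = 9.386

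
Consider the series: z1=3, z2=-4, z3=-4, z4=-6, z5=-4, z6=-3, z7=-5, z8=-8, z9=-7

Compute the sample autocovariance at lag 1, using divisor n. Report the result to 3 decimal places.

1.513

Mean z̄ = (3 − 4 − 4 − 6 − 4 − 3 − 5 − 8 − 7)/9 = -4.2222
Σ_{t=1}^{8}(z_t−z̄)(z_{t+1}−z̄) = 13.6173
γ_1 = 13.6173 / 9 = 1.513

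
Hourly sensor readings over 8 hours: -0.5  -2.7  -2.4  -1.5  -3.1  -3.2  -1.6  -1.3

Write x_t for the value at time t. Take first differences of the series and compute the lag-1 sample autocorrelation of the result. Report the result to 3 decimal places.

-0.114

First differences Δx: -2.2, 0.3, 0.9, -1.6, -0.1, 1.6, 0.3
Mean of differences = -0.1143
Numerator Σ(Δx_t−Δx̄)(Δx_{t+1}−Δx̄) = -1.2373
Denominator Σ(Δx_t−Δx̄)² = 10.8686
r_1(Δx) = -1.2373 / 10.8686 = -0.114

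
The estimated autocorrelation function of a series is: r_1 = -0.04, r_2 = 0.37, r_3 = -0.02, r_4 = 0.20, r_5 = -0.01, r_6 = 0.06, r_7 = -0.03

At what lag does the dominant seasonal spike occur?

The largest autocorrelation is r_2 = 0.37, with a weaker echo at lag 4 (0.20); the remaining lags stay at or below 0.06.
The dominant spike at lag 2 indicates a seasonal period of 2.

2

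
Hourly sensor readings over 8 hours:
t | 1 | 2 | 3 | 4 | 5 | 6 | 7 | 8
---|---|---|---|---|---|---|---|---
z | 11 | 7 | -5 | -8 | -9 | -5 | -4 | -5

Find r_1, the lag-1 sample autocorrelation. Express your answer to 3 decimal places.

Mean z̄ = (11 + 7 − 5 − 8 − 9 − 5 − 4 − 5)/8 = -2.2500
Deviations from mean: 13.2500, 9.2500, -2.7500, -5.7500, -6.7500, -2.7500, -1.7500, -2.7500
Numerator Σ_{t=1}^{7}(z_t−z̄)(z_{t+1}−z̄) = 179.9375
Denominator Σ(z_t−z̄)² = 365.5000
r_1 = 179.9375 / 365.5000 = 0.492

0.492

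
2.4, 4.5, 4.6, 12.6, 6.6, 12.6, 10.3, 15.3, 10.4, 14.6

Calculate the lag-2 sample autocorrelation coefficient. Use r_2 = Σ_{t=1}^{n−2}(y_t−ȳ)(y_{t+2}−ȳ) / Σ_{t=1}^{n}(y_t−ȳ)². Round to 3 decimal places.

Mean ȳ = (2.4 + 4.5 + 4.6 + 12.6 + 6.6 + 12.6 + 10.3 + 15.3 + 10.4 + 14.6)/10 = 9.3900
Numerator Σ_{t=1}^{8}(y_t−ȳ)(y_{t+2}−ȳ) = 89.5958
Denominator Σ(y_t−ȳ)² = 188.0290
r_2 = 89.5958 / 188.0290 = 0.476

0.476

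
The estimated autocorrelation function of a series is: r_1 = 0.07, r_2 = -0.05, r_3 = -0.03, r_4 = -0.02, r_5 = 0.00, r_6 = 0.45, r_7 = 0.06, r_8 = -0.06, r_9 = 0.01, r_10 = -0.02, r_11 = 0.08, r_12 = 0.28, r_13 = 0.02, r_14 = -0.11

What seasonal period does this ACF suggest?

6

The largest autocorrelation is r_6 = 0.45, with a weaker echo at lag 12 (0.28); the remaining lags stay at or below 0.08.
The dominant spike at lag 6 indicates a seasonal period of 6.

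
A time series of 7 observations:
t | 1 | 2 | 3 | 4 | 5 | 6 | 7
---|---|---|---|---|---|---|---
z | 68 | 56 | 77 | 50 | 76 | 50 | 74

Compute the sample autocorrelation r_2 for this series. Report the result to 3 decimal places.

0.714

Mean z̄ = (68 + 56 + 77 + 50 + 76 + 50 + 74)/7 = 64.4286
Deviations from mean: 3.5714, -8.4286, 12.5714, -14.4286, 11.5714, -14.4286, 9.5714
Numerator Σ_{t=1}^{5}(z_t−z̄)(z_{t+2}−z̄) = 630.9184
Denominator Σ(z_t−z̄)² = 883.7143
r_2 = 630.9184 / 883.7143 = 0.714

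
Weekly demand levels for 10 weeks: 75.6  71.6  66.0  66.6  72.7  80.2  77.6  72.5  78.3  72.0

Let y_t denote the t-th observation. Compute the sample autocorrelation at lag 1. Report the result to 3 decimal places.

0.365

Mean ȳ = (75.6 + 71.6 + 66.0 + 66.6 + 72.7 + 80.2 + 77.6 + 72.5 + 78.3 + 72.0)/10 = 73.3100
Numerator Σ_{t=1}^{9}(y_t−ȳ)(y_{t+1}−ȳ) = 73.0289
Denominator Σ(y_t−ȳ)² = 200.1490
r_1 = 73.0289 / 200.1490 = 0.365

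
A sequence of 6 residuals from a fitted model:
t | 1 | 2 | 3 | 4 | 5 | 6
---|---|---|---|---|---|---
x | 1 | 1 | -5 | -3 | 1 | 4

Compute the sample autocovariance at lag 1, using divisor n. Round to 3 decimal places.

1.829

Mean x̄ = (1 + 1 − 5 − 3 + 1 + 4)/6 = -0.1667
Σ_{t=1}^{5}(x_t−x̄)(x_{t+1}−x̄) = 10.9722
γ_1 = 10.9722 / 6 = 1.829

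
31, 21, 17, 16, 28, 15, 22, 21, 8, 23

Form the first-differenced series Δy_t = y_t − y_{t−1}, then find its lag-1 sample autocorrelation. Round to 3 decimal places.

First differences Δy: -10, -4, -1, 12, -13, 7, -1, -13, 15
Mean of differences = -0.8889
Numerator Σ(Δy_t−Δȳ)(Δy_{t+1}−Δȳ) = -416.3457
Denominator Σ(Δy_t−Δȳ)² = 866.8889
r_1(Δy) = -416.3457 / 866.8889 = -0.480

-0.480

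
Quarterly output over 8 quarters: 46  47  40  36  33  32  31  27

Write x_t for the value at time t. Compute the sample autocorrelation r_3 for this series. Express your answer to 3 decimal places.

Mean x̄ = (46 + 47 + 40 + 36 + 33 + 32 + 31 + 27)/8 = 36.5000
Deviations from mean: 9.5000, 10.5000, 3.5000, -0.5000, -3.5000, -4.5000, -5.5000, -9.5000
Σ(x_t−x̄)(x_{t+3}−x̄) = (-4.7500) + (-36.7500) + (-15.7500) + (2.7500) + (33.2500) = -21.2500
Denominator Σ(x_t−x̄)² = 366.0000
r_3 = -21.2500 / 366.0000 = -0.058

-0.058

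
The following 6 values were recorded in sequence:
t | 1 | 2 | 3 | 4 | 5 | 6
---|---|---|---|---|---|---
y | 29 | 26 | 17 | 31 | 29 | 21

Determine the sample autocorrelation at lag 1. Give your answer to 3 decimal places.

Mean ȳ = (29 + 26 + 17 + 31 + 29 + 21)/6 = 25.5000
Deviations from mean: 3.5000, 0.5000, -8.5000, 5.5000, 3.5000, -4.5000
Numerator Σ_{t=1}^{5}(y_t−ȳ)(y_{t+1}−ȳ) = -45.7500
Denominator Σ(y_t−ȳ)² = 147.5000
r_1 = -45.7500 / 147.5000 = -0.310

-0.310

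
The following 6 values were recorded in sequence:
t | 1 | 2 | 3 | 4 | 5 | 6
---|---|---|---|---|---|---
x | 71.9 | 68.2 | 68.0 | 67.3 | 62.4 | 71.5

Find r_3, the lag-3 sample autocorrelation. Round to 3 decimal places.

-0.068

Mean x̄ = (71.9 + 68.2 + 68.0 + 67.3 + 62.4 + 71.5)/6 = 68.2167
Σ(x_t−x̄)(x_{t+3}−x̄) = (-3.3764) + (0.0969) + (-0.7114) = -3.9908
Denominator Σ(x_t−x̄)² = 59.0683
r_3 = -3.9908 / 59.0683 = -0.068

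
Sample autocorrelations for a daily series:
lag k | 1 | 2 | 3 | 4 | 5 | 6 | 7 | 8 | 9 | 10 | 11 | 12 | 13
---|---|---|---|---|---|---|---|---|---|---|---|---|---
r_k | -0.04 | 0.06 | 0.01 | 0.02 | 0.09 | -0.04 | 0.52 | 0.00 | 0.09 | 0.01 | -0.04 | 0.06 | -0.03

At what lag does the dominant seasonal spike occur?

7

The largest autocorrelation is r_7 = 0.52; the remaining lags stay at or below 0.09.
The dominant spike at lag 7 indicates a seasonal period of 7.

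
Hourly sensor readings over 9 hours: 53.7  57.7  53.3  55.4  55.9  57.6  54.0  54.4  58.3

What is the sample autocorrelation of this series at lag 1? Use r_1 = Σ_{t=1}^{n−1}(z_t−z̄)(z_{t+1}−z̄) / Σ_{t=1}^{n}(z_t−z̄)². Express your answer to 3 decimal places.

-0.430

Mean z̄ = (53.7 + 57.7 + 53.3 + 55.4 + 55.9 + 57.6 + 54.0 + 54.4 + 58.3)/9 = 55.5889
Numerator Σ_{t=1}^{8}(z_t−z̄)(z_{t+1}−z̄) = -12.3501
Denominator Σ(z_t−z̄)² = 28.7289
r_1 = -12.3501 / 28.7289 = -0.430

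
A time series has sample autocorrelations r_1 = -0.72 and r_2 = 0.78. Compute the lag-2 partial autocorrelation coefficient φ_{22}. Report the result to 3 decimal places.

0.543

φ_{22} = (r_2 − r_1²) / (1 − r_1²)
r_1² = (-0.72)² = 0.5184
Numerator = 0.78 − 0.5184 = 0.2616; denominator = 1 − 0.5184 = 0.4816
φ_{22} = 0.2616 / 0.4816 = 0.543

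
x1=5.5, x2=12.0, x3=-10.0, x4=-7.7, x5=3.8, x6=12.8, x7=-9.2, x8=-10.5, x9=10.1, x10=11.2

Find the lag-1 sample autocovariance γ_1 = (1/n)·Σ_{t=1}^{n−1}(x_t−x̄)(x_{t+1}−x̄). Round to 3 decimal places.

2.271

Mean x̄ = (5.5 + 12.0 − 10.0 − 7.7 + 3.8 + 12.8 − 9.2 − 10.5 + 10.1 + 11.2)/10 = 1.8000
Σ_{t=1}^{9}(x_t−x̄)(x_{t+1}−x̄) = 22.7100
γ_1 = 22.7100 / 10 = 2.271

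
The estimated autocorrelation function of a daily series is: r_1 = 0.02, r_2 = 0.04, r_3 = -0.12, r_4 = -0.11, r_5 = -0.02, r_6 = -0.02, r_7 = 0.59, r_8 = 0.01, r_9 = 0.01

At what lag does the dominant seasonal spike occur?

7

The largest autocorrelation is r_7 = 0.59; the remaining lags stay at or below 0.04.
The dominant spike at lag 7 indicates a seasonal period of 7.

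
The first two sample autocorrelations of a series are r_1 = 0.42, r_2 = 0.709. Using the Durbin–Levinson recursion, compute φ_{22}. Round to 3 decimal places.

0.647

φ_{22} = (r_2 − r_1²) / (1 − r_1²)
r_1² = (0.42)² = 0.1764
Numerator = 0.709 − 0.1764 = 0.5326; denominator = 1 − 0.1764 = 0.8236
φ_{22} = 0.5326 / 0.8236 = 0.647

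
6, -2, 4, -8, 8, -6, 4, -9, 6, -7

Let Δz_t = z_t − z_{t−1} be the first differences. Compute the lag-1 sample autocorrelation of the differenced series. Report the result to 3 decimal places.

-0.885

First differences Δz: -8, 6, -12, 16, -14, 10, -13, 15, -13
Mean of differences = -1.4444
Numerator Σ(Δz_t−Δz̄)(Δz_{t+1}−Δz̄) = -1186.5309
Denominator Σ(Δz_t−Δz̄)² = 1340.2222
r_1(Δz) = -1186.5309 / 1340.2222 = -0.885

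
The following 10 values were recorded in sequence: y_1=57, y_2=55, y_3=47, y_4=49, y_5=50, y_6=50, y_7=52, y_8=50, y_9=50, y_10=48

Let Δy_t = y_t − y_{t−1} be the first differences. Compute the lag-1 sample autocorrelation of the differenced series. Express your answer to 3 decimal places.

-0.105

First differences Δy: -2, -8, 2, 1, 0, 2, -2, 0, -2
Mean of differences = -1.0000
Numerator Σ(Δy_t−Δȳ)(Δy_{t+1}−Δȳ) = -8.0000
Denominator Σ(Δy_t−Δȳ)² = 76.0000
r_1(Δy) = -8.0000 / 76.0000 = -0.105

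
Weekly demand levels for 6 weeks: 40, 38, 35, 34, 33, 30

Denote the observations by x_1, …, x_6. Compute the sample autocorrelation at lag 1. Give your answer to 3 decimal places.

Mean x̄ = (40 + 38 + 35 + 34 + 33 + 30)/6 = 35.0000
Deviations from mean: 5.0000, 3.0000, 0.0000, -1.0000, -2.0000, -5.0000
Numerator Σ_{t=1}^{5}(x_t−x̄)(x_{t+1}−x̄) = 27.0000
Denominator Σ(x_t−x̄)² = 64.0000
r_1 = 27.0000 / 64.0000 = 0.422

0.422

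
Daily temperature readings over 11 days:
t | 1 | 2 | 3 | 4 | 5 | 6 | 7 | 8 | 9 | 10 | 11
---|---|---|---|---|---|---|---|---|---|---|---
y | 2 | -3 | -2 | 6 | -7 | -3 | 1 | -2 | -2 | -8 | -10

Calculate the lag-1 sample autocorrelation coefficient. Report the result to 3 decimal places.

0.022

Mean ȳ = (2 − 3 − 2 + 6 − 7 − 3 + 1 − 2 − 2 − 8 − 10)/11 = -2.5455
Numerator Σ_{t=1}^{10}(y_t−ȳ)(y_{t+1}−ȳ) = 4.6116
Denominator Σ(y_t−ȳ)² = 212.7273
r_1 = 4.6116 / 212.7273 = 0.022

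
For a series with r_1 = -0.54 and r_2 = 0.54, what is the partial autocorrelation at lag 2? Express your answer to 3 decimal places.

φ_{22} = (r_2 − r_1²) / (1 − r_1²)
r_1² = (-0.54)² = 0.2916
Numerator = 0.54 − 0.2916 = 0.2484; denominator = 1 − 0.2916 = 0.7084
φ_{22} = 0.2484 / 0.7084 = 0.351

0.351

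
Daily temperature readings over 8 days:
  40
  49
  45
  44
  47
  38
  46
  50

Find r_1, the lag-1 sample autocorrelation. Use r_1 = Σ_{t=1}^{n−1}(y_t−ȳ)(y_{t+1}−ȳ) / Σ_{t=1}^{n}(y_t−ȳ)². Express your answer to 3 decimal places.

Mean ȳ = (40 + 49 + 45 + 44 + 47 + 38 + 46 + 50)/8 = 44.8750
Deviations from mean: -4.8750, 4.1250, 0.1250, -0.8750, 2.1250, -6.8750, 1.1250, 5.1250
Σ(y_t−ȳ)(y_{t+1}−ȳ) = (-20.1094) + (0.5156) + (-0.1094) + (-1.8594) + (-14.6094) + (-7.7344) + (5.7656) = -38.1406
Denominator Σ(y_t−ȳ)² = 120.8750
r_1 = -38.1406 / 120.8750 = -0.316

-0.316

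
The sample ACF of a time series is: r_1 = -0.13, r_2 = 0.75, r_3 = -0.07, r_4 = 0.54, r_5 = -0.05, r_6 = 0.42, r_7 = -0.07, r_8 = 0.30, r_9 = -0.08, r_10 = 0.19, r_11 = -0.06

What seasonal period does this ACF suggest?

2

The largest autocorrelation is r_2 = 0.75, with weaker echoes at lags 4 (0.54), 6 (0.42), 8 (0.30) and 10 (0.19); the remaining lags stay at or below -0.05.
The dominant spike at lag 2 indicates a seasonal period of 2.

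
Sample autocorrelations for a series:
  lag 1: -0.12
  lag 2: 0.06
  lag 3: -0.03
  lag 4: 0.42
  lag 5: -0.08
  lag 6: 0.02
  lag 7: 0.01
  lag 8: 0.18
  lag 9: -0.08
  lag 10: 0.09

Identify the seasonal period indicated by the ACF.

The largest autocorrelation is r_4 = 0.42, with a weaker echo at lag 8 (0.18); the remaining lags stay at or below 0.09.
The dominant spike at lag 4 indicates a seasonal period of 4.

4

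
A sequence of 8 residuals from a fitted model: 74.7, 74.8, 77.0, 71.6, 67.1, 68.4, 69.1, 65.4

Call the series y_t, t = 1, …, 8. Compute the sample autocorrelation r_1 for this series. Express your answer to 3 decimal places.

Mean ȳ = (74.7 + 74.8 + 77.0 + 71.6 + 67.1 + 68.4 + 69.1 + 65.4)/8 = 71.0125
Σ(y_t−ȳ)(y_{t+1}−ȳ) = (13.9664) + (22.6777) + (3.5177) + (-2.2986) + (10.2214) + (4.9964) + (10.7339) = 63.8148
Denominator Σ(y_t−ȳ)² = 121.4288
r_1 = 63.8148 / 121.4288 = 0.526

0.526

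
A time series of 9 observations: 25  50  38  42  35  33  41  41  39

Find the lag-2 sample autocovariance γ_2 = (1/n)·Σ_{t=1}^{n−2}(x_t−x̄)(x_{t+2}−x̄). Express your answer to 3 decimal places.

Mean x̄ = (25 + 50 + 38 + 42 + 35 + 33 + 41 + 41 + 39)/9 = 38.2222
Σ_{t=1}^{7}(x_t−x̄)(x_{t+2}−x̄) = 7.1235
γ_2 = 7.1235 / 9 = 0.791

0.791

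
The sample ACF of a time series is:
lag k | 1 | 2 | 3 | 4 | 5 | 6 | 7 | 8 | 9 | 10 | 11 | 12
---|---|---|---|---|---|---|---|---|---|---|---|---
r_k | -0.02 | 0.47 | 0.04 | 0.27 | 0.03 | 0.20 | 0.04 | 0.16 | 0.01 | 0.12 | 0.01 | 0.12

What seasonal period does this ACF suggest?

2

The largest autocorrelation is r_2 = 0.47, with weaker echoes at lags 4 (0.27), 6 (0.20) and 8 (0.16); the remaining lags stay at or below 0.12.
The dominant spike at lag 2 indicates a seasonal period of 2.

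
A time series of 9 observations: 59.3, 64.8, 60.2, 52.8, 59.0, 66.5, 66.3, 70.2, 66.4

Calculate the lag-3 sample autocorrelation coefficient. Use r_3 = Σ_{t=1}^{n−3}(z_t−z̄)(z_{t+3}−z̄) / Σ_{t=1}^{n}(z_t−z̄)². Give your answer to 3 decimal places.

-0.137

Mean z̄ = (59.3 + 64.8 + 60.2 + 52.8 + 59.0 + 66.5 + 66.3 + 70.2 + 66.4)/9 = 62.8333
Numerator Σ_{t=1}^{6}(z_t−z̄)(z_{t+3}−z̄) = -31.6867
Denominator Σ(z_t−z̄)² = 231.1000
r_3 = -31.6867 / 231.1000 = -0.137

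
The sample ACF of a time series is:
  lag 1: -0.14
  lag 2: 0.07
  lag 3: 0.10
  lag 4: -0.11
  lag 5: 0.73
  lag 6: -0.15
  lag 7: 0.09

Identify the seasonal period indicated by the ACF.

5

The largest autocorrelation is r_5 = 0.73; the remaining lags stay at or below 0.10.
The dominant spike at lag 5 indicates a seasonal period of 5.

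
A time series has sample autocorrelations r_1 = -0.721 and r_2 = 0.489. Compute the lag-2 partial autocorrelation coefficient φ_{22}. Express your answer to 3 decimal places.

-0.064

φ_{22} = (r_2 − r_1²) / (1 − r_1²)
r_1² = (-0.721)² = 0.519841
Numerator = 0.489 − 0.5198 = -0.0308; denominator = 1 − 0.5198 = 0.4802
φ_{22} = -0.0308 / 0.4802 = -0.064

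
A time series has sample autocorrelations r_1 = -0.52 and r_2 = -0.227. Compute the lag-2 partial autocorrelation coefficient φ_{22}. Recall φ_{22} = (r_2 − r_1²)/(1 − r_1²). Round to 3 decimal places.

-0.682

φ_{22} = (r_2 − r_1²) / (1 − r_1²)
r_1² = (-0.52)² = 0.2704
Numerator = -0.227 − 0.2704 = -0.4974; denominator = 1 − 0.2704 = 0.7296
φ_{22} = -0.4974 / 0.7296 = -0.682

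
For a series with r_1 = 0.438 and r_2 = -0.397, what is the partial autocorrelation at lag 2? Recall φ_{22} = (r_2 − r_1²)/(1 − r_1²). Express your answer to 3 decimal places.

φ_{22} = (r_2 − r_1²) / (1 − r_1²)
r_1² = (0.438)² = 0.191844
Numerator = -0.397 − 0.1918 = -0.5888; denominator = 1 − 0.1918 = 0.8082
φ_{22} = -0.5888 / 0.8082 = -0.729

-0.729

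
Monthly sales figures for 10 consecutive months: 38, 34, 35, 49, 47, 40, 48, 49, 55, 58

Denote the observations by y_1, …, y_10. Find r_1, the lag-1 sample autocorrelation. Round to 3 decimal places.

0.514

Mean ȳ = (38 + 34 + 35 + 49 + 47 + 40 + 48 + 49 + 55 + 58)/10 = 45.3000
Numerator Σ_{t=1}^{9}(y_t−ȳ)(y_{t+1}−ȳ) = 312.8100
Denominator Σ(y_t−ȳ)² = 608.1000
r_1 = 312.8100 / 608.1000 = 0.514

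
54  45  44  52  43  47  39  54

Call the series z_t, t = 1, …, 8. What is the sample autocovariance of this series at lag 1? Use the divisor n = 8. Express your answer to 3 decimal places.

-12.008

Mean z̄ = (54 + 45 + 44 + 52 + 43 + 47 + 39 + 54)/8 = 47.2500
Deviations: 6.7500, -2.2500, -3.2500, 4.7500, -4.2500, -0.2500, -8.2500, 6.7500
Σ_{t=1}^{7}(z_t−z̄)(z_{t+1}−z̄) = -96.0625
γ_1 = -96.0625 / 8 = -12.008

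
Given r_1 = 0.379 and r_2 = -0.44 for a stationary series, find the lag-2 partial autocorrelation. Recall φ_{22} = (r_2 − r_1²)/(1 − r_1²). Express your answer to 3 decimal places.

-0.682

φ_{22} = (r_2 − r_1²) / (1 − r_1²)
r_1² = (0.379)² = 0.143641
Numerator = -0.44 − 0.1436 = -0.5836; denominator = 1 − 0.1436 = 0.8564
φ_{22} = -0.5836 / 0.8564 = -0.682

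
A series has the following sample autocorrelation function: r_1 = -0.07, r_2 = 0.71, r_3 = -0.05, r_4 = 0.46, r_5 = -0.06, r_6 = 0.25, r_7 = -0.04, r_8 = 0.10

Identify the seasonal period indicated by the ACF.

2

The largest autocorrelation is r_2 = 0.71, with weaker echoes at lags 4 (0.46) and 6 (0.25); the remaining lags stay at or below 0.10.
The dominant spike at lag 2 indicates a seasonal period of 2.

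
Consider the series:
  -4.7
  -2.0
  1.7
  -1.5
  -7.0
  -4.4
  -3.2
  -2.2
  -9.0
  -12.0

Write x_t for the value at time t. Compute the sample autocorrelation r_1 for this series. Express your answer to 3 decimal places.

Mean x̄ = (-4.7 − 2.0 + 1.7 − 1.5 − 7.0 − 4.4 − 3.2 − 2.2 − 9.0 − 12.0)/10 = -4.4300
Numerator Σ_{t=1}^{9}(x_t−x̄)(x_{t+1}−x̄) = 51.7771
Denominator Σ(x_t−x̄)² = 143.4210
r_1 = 51.7771 / 143.4210 = 0.361

0.361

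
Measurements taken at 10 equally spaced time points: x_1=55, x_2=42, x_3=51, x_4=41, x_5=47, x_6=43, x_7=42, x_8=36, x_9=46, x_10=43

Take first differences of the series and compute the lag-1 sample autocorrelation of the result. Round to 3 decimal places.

-0.691

First differences Δx: -13, 9, -10, 6, -4, -1, -6, 10, -3
Mean of differences = -1.3333
Numerator Σ(Δx_t−Δx̄)(Δx_{t+1}−Δx̄) = -367.4444
Denominator Σ(Δx_t−Δx̄)² = 532.0000
r_1(Δx) = -367.4444 / 532.0000 = -0.691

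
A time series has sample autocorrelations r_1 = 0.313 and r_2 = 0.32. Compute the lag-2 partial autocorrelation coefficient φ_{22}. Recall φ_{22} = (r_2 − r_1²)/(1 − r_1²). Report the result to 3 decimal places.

φ_{22} = (r_2 − r_1²) / (1 − r_1²)
r_1² = (0.313)² = 0.097969
Numerator = 0.32 − 0.0980 = 0.2220; denominator = 1 − 0.0980 = 0.9020
φ_{22} = 0.2220 / 0.9020 = 0.246

0.246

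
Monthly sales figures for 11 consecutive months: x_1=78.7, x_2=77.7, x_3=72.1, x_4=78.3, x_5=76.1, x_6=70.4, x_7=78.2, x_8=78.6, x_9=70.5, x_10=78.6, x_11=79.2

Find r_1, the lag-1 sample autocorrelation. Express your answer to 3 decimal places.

Mean x̄ = (78.7 + 77.7 + 72.1 + 78.3 + 76.1 + 70.4 + 78.2 + 78.6 + 70.5 + 78.6 + 79.2)/11 = 76.2182
Numerator Σ_{t=1}^{10}(x_t−x̄)(x_{t+1}−x̄) = -37.5040
Denominator Σ(x_t−x̄)² = 120.3764
r_1 = -37.5040 / 120.3764 = -0.312

-0.312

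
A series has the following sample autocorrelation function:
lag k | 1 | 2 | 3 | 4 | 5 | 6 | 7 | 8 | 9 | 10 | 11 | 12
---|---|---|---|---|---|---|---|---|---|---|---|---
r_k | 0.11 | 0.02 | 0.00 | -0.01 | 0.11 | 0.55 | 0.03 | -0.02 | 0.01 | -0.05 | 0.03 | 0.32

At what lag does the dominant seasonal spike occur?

6

The largest autocorrelation is r_6 = 0.55, with a weaker echo at lag 12 (0.32); the remaining lags stay at or below 0.11.
The dominant spike at lag 6 indicates a seasonal period of 6.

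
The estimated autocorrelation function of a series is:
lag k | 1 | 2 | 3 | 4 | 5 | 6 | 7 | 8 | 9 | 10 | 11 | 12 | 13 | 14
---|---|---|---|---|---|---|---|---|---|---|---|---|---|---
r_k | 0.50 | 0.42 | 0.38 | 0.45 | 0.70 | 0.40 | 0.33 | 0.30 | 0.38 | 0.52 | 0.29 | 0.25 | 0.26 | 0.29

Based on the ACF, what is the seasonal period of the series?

The largest autocorrelation is r_5 = 0.70, with a weaker echo at lag 10 (0.52); the remaining lags stay at or below 0.50. The elevated value at lag 1 (0.50), dropping to 0.42 at lag 2, reflects decaying short-term dependence rather than seasonality.
The dominant spike at lag 5 indicates a seasonal period of 5.

5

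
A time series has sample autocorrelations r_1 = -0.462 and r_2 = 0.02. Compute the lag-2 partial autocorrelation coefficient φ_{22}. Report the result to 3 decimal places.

-0.246

φ_{22} = (r_2 − r_1²) / (1 − r_1²)
r_1² = (-0.462)² = 0.213444
Numerator = 0.02 − 0.2134 = -0.1934; denominator = 1 − 0.2134 = 0.7866
φ_{22} = -0.1934 / 0.7866 = -0.246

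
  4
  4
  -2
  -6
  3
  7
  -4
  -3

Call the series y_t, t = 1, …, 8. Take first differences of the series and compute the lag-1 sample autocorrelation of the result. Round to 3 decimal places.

First differences Δy: 0, -6, -4, 9, 4, -11, 1
Mean of differences = -1.0000
Numerator Σ(Δy_t−Δȳ)(Δy_{t+1}−Δȳ) = -40.0000
Denominator Σ(Δy_t−Δȳ)² = 264.0000
r_1(Δy) = -40.0000 / 264.0000 = -0.152

-0.152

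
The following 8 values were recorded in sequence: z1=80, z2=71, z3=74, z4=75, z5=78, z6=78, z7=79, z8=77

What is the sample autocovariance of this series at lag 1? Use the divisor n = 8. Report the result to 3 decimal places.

Mean z̄ = (80 + 71 + 74 + 75 + 78 + 78 + 79 + 77)/8 = 76.5000
Deviations: 3.5000, -5.5000, -2.5000, -1.5000, 1.5000, 1.5000, 2.5000, 0.5000
Σ_{t=1}^{7}(z_t−z̄)(z_{t+1}−z̄) = 3.2500
γ_1 = 3.2500 / 8 = 0.406

0.406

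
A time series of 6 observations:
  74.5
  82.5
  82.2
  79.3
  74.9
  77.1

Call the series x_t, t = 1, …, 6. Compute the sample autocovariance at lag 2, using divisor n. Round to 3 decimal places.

Mean x̄ = (74.5 + 82.5 + 82.2 + 79.3 + 74.9 + 77.1)/6 = 78.4167
Σ_{t=1}^{4}(x_t−x̄)(x_{t+2}−x̄) = -25.6789
γ_2 = -25.6789 / 6 = -4.280

-4.280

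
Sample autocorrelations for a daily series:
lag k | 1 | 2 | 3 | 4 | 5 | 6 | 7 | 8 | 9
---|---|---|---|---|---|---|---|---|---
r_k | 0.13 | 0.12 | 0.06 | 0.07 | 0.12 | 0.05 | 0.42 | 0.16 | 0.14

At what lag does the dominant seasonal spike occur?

The largest autocorrelation is r_7 = 0.42; the remaining lags stay at or below 0.16.
The dominant spike at lag 7 indicates a seasonal period of 7.

7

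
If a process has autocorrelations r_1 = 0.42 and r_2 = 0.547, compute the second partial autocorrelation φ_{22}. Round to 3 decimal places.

φ_{22} = (r_2 − r_1²) / (1 − r_1²)
r_1² = (0.42)² = 0.1764
Numerator = 0.547 − 0.1764 = 0.3706; denominator = 1 − 0.1764 = 0.8236
φ_{22} = 0.3706 / 0.8236 = 0.450

0.450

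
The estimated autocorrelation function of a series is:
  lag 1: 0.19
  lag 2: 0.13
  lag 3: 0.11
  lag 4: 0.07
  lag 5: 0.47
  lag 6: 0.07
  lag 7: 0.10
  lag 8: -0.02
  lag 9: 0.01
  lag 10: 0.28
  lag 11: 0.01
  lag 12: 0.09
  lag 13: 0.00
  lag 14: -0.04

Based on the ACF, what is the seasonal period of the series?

The largest autocorrelation is r_5 = 0.47, with a weaker echo at lag 10 (0.28); the remaining lags stay at or below 0.19.
The dominant spike at lag 5 indicates a seasonal period of 5.

5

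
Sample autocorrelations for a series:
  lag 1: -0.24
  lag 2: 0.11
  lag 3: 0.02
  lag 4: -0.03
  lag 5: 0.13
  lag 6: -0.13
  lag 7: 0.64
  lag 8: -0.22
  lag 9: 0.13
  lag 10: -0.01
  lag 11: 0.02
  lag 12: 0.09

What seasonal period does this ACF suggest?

The largest autocorrelation is r_7 = 0.64; the remaining lags stay at or below 0.13.
The dominant spike at lag 7 indicates a seasonal period of 7.

7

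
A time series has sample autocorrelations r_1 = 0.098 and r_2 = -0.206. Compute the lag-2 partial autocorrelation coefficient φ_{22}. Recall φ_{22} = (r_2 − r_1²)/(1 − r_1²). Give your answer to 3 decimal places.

φ_{22} = (r_2 − r_1²) / (1 − r_1²)
r_1² = (0.098)² = 0.009604
Numerator = -0.206 − 0.0096 = -0.2156; denominator = 1 − 0.0096 = 0.9904
φ_{22} = -0.2156 / 0.9904 = -0.218

-0.218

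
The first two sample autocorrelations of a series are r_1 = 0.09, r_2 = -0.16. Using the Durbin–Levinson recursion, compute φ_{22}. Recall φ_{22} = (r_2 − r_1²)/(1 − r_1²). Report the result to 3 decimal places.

-0.169

φ_{22} = (r_2 − r_1²) / (1 − r_1²)
r_1² = (0.09)² = 0.0081
Numerator = -0.16 − 0.0081 = -0.1681; denominator = 1 − 0.0081 = 0.9919
φ_{22} = -0.1681 / 0.9919 = -0.169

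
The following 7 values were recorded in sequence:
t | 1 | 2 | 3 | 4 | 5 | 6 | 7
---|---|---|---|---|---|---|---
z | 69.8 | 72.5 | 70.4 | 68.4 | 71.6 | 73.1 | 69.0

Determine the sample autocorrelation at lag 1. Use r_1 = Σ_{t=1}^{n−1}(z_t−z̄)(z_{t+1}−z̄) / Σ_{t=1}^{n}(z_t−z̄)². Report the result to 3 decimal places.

Mean z̄ = (69.8 + 72.5 + 70.4 + 68.4 + 71.6 + 73.1 + 69.0)/7 = 70.6857
Deviations from mean: -0.8857, 1.8143, -0.2857, -2.2857, 0.9143, 2.4143, -1.6857
Σ(z_t−z̄)(z_{t+1}−z̄) = (-1.6069) + (-0.5184) + (0.6531) + (-2.0898) + (2.2073) + (-4.0698) = -5.4245
Denominator Σ(z_t−z̄)² = 18.8886
r_1 = -5.4245 / 18.8886 = -0.287

-0.287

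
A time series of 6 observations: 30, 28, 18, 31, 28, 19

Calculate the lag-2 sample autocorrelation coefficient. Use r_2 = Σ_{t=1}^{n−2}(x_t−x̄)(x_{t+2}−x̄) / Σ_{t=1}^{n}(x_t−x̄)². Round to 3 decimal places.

Mean x̄ = (30 + 28 + 18 + 31 + 28 + 19)/6 = 25.6667
Deviations from mean: 4.3333, 2.3333, -7.6667, 5.3333, 2.3333, -6.6667
Numerator Σ_{t=1}^{4}(x_t−x̄)(x_{t+2}−x̄) = -74.2222
Denominator Σ(x_t−x̄)² = 161.3333
r_2 = -74.2222 / 161.3333 = -0.460

-0.460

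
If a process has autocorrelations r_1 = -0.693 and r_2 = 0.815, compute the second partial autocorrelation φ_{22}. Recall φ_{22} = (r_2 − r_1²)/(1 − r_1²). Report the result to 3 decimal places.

0.644

φ_{22} = (r_2 − r_1²) / (1 − r_1²)
r_1² = (-0.693)² = 0.480249
Numerator = 0.815 − 0.4802 = 0.3348; denominator = 1 − 0.4802 = 0.5198
φ_{22} = 0.3348 / 0.5198 = 0.644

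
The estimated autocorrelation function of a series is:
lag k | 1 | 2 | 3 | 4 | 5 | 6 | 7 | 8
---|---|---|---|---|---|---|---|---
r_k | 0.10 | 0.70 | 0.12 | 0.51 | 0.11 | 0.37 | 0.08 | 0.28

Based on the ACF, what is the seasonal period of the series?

2

The largest autocorrelation is r_2 = 0.70, with weaker echoes at lags 4 (0.51), 6 (0.37) and 8 (0.28); the remaining lags stay at or below 0.12.
The dominant spike at lag 2 indicates a seasonal period of 2.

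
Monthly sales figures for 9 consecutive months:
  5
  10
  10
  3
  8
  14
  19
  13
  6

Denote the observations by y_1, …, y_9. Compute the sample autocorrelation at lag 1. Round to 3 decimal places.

Mean ȳ = (5 + 10 + 10 + 3 + 8 + 14 + 19 + 13 + 6)/9 = 9.7778
Numerator Σ_{t=1}^{8}(y_t−ȳ)(y_{t+1}−ȳ) = 58.5062
Denominator Σ(y_t−ȳ)² = 199.5556
r_1 = 58.5062 / 199.5556 = 0.293

0.293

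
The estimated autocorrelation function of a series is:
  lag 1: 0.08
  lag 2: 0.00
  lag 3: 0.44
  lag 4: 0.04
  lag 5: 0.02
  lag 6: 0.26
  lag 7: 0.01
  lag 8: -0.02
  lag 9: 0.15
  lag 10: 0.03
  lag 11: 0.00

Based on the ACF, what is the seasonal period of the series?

The largest autocorrelation is r_3 = 0.44, with weaker echoes at lags 6 (0.26) and 9 (0.15); the remaining lags stay at or below 0.08.
The dominant spike at lag 3 indicates a seasonal period of 3.

3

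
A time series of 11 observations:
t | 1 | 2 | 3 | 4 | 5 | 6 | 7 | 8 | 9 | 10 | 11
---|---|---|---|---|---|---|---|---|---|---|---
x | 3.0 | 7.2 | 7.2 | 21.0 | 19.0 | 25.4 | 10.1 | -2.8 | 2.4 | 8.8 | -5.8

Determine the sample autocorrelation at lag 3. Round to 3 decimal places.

-0.156

Mean x̄ = (3.0 + 7.2 + 7.2 + 21.0 + 19.0 + 25.4 + 10.1 − 2.8 + 2.4 + 8.8 − 5.8)/11 = 8.6818
Numerator Σ_{t=1}^{8}(x_t−x̄)(x_{t+3}−x̄) = -149.6301
Denominator Σ(x_t−x̄)² = 957.4164
r_3 = -149.6301 / 957.4164 = -0.156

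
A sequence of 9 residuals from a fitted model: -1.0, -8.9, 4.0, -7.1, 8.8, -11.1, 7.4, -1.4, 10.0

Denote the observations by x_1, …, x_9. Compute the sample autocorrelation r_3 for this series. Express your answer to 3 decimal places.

Mean x̄ = (-1.0 − 8.9 + 4.0 − 7.1 + 8.8 − 11.1 + 7.4 − 1.4 + 10.0)/9 = 0.0778
Σ(x_t−x̄)(x_{t+3}−x̄) = (7.7360) + (-78.3062) + (-43.8417) + (-52.5573) + (-12.8895) + (-110.9084) = -290.7670
Denominator Σ(x_t−x̄)² = 503.9356
r_3 = -290.7670 / 503.9356 = -0.577

-0.577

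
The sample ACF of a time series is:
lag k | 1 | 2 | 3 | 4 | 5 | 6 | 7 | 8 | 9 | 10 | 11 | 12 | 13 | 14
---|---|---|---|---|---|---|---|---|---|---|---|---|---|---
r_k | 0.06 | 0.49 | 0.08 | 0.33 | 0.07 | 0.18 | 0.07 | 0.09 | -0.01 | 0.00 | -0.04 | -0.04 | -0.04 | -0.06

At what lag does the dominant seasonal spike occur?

2

The largest autocorrelation is r_2 = 0.49, with weaker echoes at lags 4 (0.33) and 6 (0.18); the remaining lags stay at or below 0.09.
The dominant spike at lag 2 indicates a seasonal period of 2.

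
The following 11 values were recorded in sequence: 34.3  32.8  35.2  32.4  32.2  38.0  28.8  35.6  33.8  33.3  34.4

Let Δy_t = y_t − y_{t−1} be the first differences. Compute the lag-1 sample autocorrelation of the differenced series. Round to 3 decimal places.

First differences Δy: -1.5, 2.4, -2.8, -0.2, 5.8, -9.2, 6.8, -1.8, -0.5, 1.1
Mean of differences = 0.0100
Numerator Σ(Δy_t−Δȳ)(Δy_{t+1}−Δȳ) = -138.7351
Denominator Σ(Δy_t−Δȳ)² = 185.1090
r_1(Δy) = -138.7351 / 185.1090 = -0.749

-0.749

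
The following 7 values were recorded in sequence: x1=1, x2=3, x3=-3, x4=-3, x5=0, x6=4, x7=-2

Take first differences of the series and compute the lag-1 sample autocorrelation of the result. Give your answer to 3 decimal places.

-0.239

First differences Δx: 2, -6, 0, 3, 4, -6
Mean of differences = -0.5000
Numerator Σ(Δx_t−Δx̄)(Δx_{t+1}−Δx̄) = -23.7500
Denominator Σ(Δx_t−Δx̄)² = 99.5000
r_1(Δx) = -23.7500 / 99.5000 = -0.239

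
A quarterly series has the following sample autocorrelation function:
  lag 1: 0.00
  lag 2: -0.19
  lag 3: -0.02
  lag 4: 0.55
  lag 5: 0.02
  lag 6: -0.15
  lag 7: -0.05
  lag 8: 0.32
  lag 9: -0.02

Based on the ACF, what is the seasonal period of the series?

The largest autocorrelation is r_4 = 0.55, with a weaker echo at lag 8 (0.32); the remaining lags stay at or below 0.02.
The dominant spike at lag 4 indicates a seasonal period of 4.

4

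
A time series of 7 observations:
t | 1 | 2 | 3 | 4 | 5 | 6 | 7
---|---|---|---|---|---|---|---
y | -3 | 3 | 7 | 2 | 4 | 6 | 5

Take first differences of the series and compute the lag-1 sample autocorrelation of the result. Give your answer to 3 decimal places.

First differences Δy: 6, 4, -5, 2, 2, -1
Mean of differences = 1.3333
Numerator Σ(Δy_t−Δȳ)(Δy_{t+1}−Δȳ) = -9.7778
Denominator Σ(Δy_t−Δȳ)² = 75.3333
r_1(Δy) = -9.7778 / 75.3333 = -0.130

-0.130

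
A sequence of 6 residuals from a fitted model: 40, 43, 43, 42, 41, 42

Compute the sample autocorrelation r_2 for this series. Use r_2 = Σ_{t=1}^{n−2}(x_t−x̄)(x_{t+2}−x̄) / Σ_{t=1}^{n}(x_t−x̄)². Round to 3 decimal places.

Mean x̄ = (40 + 43 + 43 + 42 + 41 + 42)/6 = 41.8333
Deviations from mean: -1.8333, 1.1667, 1.1667, 0.1667, -0.8333, 0.1667
Σ(x_t−x̄)(x_{t+2}−x̄) = (-2.1389) + (0.1944) + (-0.9722) + (0.0278) = -2.8889
Denominator Σ(x_t−x̄)² = 6.8333
r_2 = -2.8889 / 6.8333 = -0.423

-0.423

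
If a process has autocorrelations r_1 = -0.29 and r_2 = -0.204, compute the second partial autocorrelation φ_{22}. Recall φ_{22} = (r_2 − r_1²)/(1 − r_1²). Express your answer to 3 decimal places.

-0.315

φ_{22} = (r_2 − r_1²) / (1 − r_1²)
r_1² = (-0.29)² = 0.0841
Numerator = -0.204 − 0.0841 = -0.2881; denominator = 1 − 0.0841 = 0.9159
φ_{22} = -0.2881 / 0.9159 = -0.315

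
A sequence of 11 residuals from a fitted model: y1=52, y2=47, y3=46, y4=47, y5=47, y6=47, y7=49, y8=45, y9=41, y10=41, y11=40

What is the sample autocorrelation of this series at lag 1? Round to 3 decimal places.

Mean ȳ = (52 + 47 + 46 + 47 + 47 + 47 + 49 + 45 + 41 + 41 + 40)/11 = 45.6364
Numerator Σ_{t=1}^{10}(y_t−ȳ)(y_{t+1}−ȳ) = 66.4132
Denominator Σ(y_t−ȳ)² = 134.5455
r_1 = 66.4132 / 134.5455 = 0.494

0.494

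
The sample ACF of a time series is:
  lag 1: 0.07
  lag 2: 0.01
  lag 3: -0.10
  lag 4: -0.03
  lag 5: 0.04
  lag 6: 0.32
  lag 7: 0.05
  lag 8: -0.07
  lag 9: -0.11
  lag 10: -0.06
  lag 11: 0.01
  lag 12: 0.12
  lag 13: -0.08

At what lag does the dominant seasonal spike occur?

6

The largest autocorrelation is r_6 = 0.32; the remaining lags stay at or below 0.12.
The dominant spike at lag 6 indicates a seasonal period of 6.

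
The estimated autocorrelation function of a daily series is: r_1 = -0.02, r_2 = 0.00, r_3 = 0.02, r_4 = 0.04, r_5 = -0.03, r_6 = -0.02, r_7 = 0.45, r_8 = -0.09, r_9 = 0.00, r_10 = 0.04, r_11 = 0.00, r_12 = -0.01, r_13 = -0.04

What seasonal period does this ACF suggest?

7

The largest autocorrelation is r_7 = 0.45; the remaining lags stay at or below 0.04.
The dominant spike at lag 7 indicates a seasonal period of 7.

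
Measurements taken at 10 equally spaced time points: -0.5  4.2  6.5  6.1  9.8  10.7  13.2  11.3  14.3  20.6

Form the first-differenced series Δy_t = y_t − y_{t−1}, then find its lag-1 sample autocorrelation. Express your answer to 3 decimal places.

-0.132

First differences Δy: 4.7, 2.3, -0.4, 3.7, 0.9, 2.5, -1.9, 3.0, 6.3
Mean of differences = 2.3444
Numerator Σ(Δy_t−Δȳ)(Δy_{t+1}−Δȳ) = -6.7353
Denominator Σ(Δy_t−Δȳ)² = 51.1222
r_1(Δy) = -6.7353 / 51.1222 = -0.132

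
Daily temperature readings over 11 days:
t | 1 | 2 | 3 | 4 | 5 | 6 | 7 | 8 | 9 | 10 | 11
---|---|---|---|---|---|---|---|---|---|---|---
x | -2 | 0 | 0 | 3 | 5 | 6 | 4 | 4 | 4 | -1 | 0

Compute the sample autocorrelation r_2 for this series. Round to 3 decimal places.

0.145

Mean x̄ = (-2 + 0 + 0 + 3 + 5 + 6 + 4 + 4 + 4 − 1 + 0)/11 = 2.0909
Numerator Σ_{t=1}^{9}(x_t−x̄)(x_{t+2}−x̄) = 10.8926
Denominator Σ(x_t−x̄)² = 74.9091
r_2 = 10.8926 / 74.9091 = 0.145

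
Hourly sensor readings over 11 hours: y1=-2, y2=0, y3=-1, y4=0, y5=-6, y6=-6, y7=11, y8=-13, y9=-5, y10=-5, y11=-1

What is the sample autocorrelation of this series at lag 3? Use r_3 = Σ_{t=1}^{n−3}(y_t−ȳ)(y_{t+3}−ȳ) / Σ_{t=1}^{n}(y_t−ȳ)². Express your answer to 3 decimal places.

Mean ȳ = (-2 + 0 − 1 + 0 − 6 − 6 + 11 − 13 − 5 − 5 − 1)/11 = -2.5455
Numerator Σ_{t=1}^{8}(y_t−ȳ)(y_{t+3}−ȳ) = 16.9256
Denominator Σ(y_t−ȳ)² = 346.7273
r_3 = 16.9256 / 346.7273 = 0.049

0.049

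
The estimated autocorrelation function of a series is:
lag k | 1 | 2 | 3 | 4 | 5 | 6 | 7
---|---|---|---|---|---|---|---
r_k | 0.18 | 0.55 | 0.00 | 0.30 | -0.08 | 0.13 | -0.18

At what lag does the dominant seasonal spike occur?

2

The largest autocorrelation is r_2 = 0.55, with a weaker echo at lag 4 (0.30); the remaining lags stay at or below 0.18.
The dominant spike at lag 2 indicates a seasonal period of 2.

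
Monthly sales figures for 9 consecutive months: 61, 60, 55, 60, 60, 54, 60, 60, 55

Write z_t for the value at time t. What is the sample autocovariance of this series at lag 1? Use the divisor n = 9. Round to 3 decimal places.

Mean z̄ = (61 + 60 + 55 + 60 + 60 + 54 + 60 + 60 + 55)/9 = 58.3333
Σ_{t=1}^{8}(z_t−z̄)(z_{t+1}−z̄) = -21.1111
γ_1 = -21.1111 / 9 = -2.346

-2.346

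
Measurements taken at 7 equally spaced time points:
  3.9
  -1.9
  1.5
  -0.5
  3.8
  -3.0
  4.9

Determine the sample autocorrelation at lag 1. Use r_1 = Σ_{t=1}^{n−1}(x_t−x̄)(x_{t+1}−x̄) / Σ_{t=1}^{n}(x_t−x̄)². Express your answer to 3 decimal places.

-0.698

Mean x̄ = (3.9 − 1.9 + 1.5 − 0.5 + 3.8 − 3.0 + 4.9)/7 = 1.2429
Σ(x_t−x̄)(x_{t+1}−x̄) = (-8.3510) + (-0.8082) + (-0.4482) + (-4.4567) + (-10.8496) + (-15.5167) = -40.4304
Denominator Σ(x_t−x̄)² = 57.9571
r_1 = -40.4304 / 57.9571 = -0.698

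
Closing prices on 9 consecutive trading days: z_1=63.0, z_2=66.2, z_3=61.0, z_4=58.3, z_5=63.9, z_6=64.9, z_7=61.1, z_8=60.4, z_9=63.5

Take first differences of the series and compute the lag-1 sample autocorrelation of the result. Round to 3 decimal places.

-0.149

First differences Δz: 3.2, -5.2, -2.7, 5.6, 1.0, -3.8, -0.7, 3.1
Mean of differences = 0.0625
Numerator Σ(Δz_t−Δz̄)(Δz_{t+1}−Δz̄) = -15.0714
Denominator Σ(Δz_t−Δz̄)² = 101.4388
r_1(Δz) = -15.0714 / 101.4388 = -0.149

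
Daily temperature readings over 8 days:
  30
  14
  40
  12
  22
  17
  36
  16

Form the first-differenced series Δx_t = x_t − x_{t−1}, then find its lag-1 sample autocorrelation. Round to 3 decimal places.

-0.742

First differences Δx: -16, 26, -28, 10, -5, 19, -20
Mean of differences = -2.0000
Numerator Σ(Δx_t−Δx̄)(Δx_{t+1}−Δx̄) = -1909.0000
Denominator Σ(Δx_t−Δx̄)² = 2574.0000
r_1(Δx) = -1909.0000 / 2574.0000 = -0.742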